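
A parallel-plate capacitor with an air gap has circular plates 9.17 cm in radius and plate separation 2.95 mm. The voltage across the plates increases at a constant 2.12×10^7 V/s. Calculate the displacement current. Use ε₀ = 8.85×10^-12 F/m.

The displacement current equals the charging current C dV/dt. With C = ε₀A/d = (8.85×10^-12)(0.02642)/(2.95×10^-3) = 7.926×10^-11 F, I_d = (7.926×10^-11)(2.12×10^7) = 1.68×10^-3 A.

1.68×10^-3 A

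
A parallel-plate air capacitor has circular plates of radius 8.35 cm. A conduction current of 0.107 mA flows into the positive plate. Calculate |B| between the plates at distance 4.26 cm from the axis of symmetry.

Between the plates the displacement current equals the wire current: I_d = 0.107 mA = 1.07×10^-4 A.
For r < R the Ampère–Maxwell law gives B(2πr) = μ₀ I_d (r²/R²), so B = μ₀ I_d r/(2πR²) = (4π×10^-7)(1.07×10^-4)(0.0426)/(2π·0.0835²) = 1.31×10^-10 T.

1.31×10^-10 T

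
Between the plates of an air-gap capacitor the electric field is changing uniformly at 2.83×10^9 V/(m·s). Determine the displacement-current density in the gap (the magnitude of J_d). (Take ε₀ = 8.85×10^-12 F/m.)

The displacement-current density is ε₀ ∂E/∂t = (8.85×10^-12)(2.83×10^9) = 0.0250 A/m².

0.0250 A/m²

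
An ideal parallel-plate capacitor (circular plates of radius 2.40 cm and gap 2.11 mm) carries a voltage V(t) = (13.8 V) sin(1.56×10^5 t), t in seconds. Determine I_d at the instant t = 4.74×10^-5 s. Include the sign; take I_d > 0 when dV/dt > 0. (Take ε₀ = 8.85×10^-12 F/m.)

7.25×10^-6 A

dV/dt = (13.8)(1.56×10^5)·cos(7.3944) = 9.549×10^5 V/s.
I_d = C dV/dt with C = ε₀A/d = (8.85×10^-12)(1.810×10^-3)/(2.11×10^-3) = 7.592×10^-12 F, so I_d = (7.592×10^-12)(9.549×10^5) = 7.25×10^-6 A.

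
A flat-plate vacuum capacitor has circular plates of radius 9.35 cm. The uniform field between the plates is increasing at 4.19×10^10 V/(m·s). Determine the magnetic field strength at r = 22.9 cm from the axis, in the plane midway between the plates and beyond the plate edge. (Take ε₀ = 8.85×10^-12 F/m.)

8.89×10^-9 T

Total displacement current: I_d = ε₀(πR²)(dE/dt) = (8.85×10^-12)(0.02746)(4.19×10^10) = 0.01018 A.
Outside the plates the loop encloses all of I_d, so B·2πr = μ₀ I_d and B = 8.89×10^-9 T.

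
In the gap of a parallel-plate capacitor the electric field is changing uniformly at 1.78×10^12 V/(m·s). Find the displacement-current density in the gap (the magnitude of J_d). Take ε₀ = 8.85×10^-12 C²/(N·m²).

15.8 A/m²

The displacement-current density is ε₀ ∂E/∂t = (8.85×10^-12)(1.78×10^12) = 15.8 A/m².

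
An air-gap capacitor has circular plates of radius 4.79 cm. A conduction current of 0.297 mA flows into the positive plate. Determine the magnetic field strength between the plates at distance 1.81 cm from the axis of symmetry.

4.69×10^-10 T

Between the plates the displacement current equals the wire current: I_d = 0.297 mA = 2.97×10^-4 A.
An Ampèrian loop of radius r encloses a fraction (r/R)² of I_d. Then B·2πr = μ₀ I_d (r/R)², giving B = μ₀ I_d r/(2πR²) = 4.69×10^-10 T.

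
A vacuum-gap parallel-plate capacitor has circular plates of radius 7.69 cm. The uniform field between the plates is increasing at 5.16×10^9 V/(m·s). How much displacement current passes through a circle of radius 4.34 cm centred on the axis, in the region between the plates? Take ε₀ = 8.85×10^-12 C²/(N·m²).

Total displacement current: I_d = ε₀(πR²)(dE/dt) = (8.85×10^-12)(0.01858)(5.16×10^9) = 8.485×10^-4 A.
Since J_d is uniform, the enclosed fraction is (r/R)² = 0.3185, giving I_d,enc = 2.70×10^-4 A.

2.70×10^-4 A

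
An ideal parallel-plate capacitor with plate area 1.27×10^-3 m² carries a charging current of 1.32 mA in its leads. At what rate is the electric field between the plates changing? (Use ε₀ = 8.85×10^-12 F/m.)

By continuity, I_d in the gap equals the 1.32 mA flowing in the wire.
Inverting I_d = ε₀ A dE/dt gives dE/dt = 1.32×10^-3 / (8.85×10^-12 · 1.27×10^-3) = 1.17×10^11 V/(m·s).

1.17×10^11 V/(m·s)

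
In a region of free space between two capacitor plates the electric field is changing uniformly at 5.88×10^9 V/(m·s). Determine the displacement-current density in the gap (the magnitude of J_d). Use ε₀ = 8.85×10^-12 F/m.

0.0520 A/m²

J_d = ε₀ dE/dt = (8.85×10^-12)(5.88×10^9) = 0.0520 A/m².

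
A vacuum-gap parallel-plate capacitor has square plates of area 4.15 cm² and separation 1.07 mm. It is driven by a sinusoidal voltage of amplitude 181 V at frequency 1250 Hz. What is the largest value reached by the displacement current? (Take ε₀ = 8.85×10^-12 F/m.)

(dE/dt)_max = V₀ω/d = 1.329×10^9 V/(m·s); ω = 2πf = 7854 rad/s.
I_d,max = ε₀ A (dE/dt)_max = (8.85×10^-12)(4.15×10^-4)(1.329×10^9) = 4.88×10^-6 A.

4.88×10^-6 A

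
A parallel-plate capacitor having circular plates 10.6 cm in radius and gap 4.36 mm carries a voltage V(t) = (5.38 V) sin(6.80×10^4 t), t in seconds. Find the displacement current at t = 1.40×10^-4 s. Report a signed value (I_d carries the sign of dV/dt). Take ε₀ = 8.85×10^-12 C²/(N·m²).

C = ε₀A/d = (8.85×10^-12)(0.03530)/(4.36×10^-3) = 7.165×10^-11 F. dV/dt = V₀ω·cos(ωt); at ωt = 9.52 rad this factor is -0.9955.
I_d = C dV/dt = (7.165×10^-11)(5.38)(6.80×10^4)(-0.9955) = -2.61×10^-5 A.

-2.61×10^-5 A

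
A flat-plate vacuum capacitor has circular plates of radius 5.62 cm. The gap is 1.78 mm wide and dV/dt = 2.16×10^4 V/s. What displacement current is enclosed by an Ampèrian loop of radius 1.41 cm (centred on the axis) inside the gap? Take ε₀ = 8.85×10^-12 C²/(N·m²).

6.71×10^-8 A

I_d = C dV/dt with C = ε₀πR²/d = 4.934×10^-11 F, so I_d = (4.934×10^-11)(2.16×10^4) = 1.066×10^-6 A.
The field is uniform, so I_d,enc = I_d (r/R)² = (1.066×10^-6)(1.41/5.62)² = 6.71×10^-8 A.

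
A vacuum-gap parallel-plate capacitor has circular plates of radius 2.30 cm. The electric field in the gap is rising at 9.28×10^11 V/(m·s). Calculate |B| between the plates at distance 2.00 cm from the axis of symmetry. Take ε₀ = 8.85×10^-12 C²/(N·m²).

Total displacement current: I_d = ε₀(πR²)(dE/dt) = (8.85×10^-12)(1.662×10^-3)(9.28×10^11) = 0.01365 A.
For r < R the Ampère–Maxwell law gives B(2πr) = μ₀ I_d (r²/R²), so B = μ₀ I_d r/(2πR²) = (4π×10^-7)(0.01365)(0.0200)/(2π·0.0230²) = 1.03×10^-7 T.

1.03×10^-7 T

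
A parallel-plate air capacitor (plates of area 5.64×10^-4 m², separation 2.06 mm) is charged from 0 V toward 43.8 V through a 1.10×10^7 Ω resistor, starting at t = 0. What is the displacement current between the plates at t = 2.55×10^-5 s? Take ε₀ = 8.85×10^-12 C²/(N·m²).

1.53×10^-6 A

With C = ε₀A/d = (8.85×10^-12)(5.64×10^-4)/(2.06×10^-3) = 2.423×10^-12 F, the time constant is τ = RC = 2.665×10^-5 s, so t/τ = 0.9568 and e^(−t/τ) = 0.3841.
I_d = I_cond = (V₀/R) e^(−t/τ) = (3.982×10^-6)(0.3841) = 1.53×10^-6 A.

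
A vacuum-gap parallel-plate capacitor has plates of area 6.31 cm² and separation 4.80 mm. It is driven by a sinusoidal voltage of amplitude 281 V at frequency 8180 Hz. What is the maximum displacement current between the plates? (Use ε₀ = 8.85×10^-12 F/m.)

The displacement current equals the conduction current C dV/dt, which peaks at C V₀ ω.
With C = ε₀A/d = (8.85×10^-12)(6.31×10^-4)/(4.80×10^-3) = 1.163×10^-12 F and ω = 2πf = 5.140×10^4 rad/s, I_d,max = (1.163×10^-12)(281)(5.140×10^4) = 1.68×10^-5 A.

1.68×10^-5 A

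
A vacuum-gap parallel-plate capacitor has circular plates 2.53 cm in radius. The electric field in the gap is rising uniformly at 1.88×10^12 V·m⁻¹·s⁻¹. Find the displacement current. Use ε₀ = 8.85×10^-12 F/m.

0.0335 A

I_d = ε₀ A (dE/dt) = (8.85×10^-12)(2.011×10^-3 m²)(1.88×10^12) = 0.0335 A.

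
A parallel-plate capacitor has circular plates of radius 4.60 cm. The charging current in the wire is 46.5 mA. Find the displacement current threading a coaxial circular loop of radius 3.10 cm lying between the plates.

Between the plates the displacement current equals the wire current: I_d = 46.5 mA = 0.0465 A.
Through an area πr² the displacement current is I_d·(πr²/πR²) = I_d (r/R)² = 0.0211 A.

0.0211 A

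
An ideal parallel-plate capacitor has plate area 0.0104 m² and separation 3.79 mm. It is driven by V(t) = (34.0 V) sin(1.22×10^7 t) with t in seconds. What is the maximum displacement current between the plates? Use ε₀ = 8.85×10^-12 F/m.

(dE/dt)_max = V₀ω/d = 1.094×10^11 V/(m·s); ω = 1.22×10^7 rad/s.
I_d,max = ε₀ A (dE/dt)_max = (8.85×10^-12)(0.0104)(1.094×10^11) = 0.0101 A.

0.0101 A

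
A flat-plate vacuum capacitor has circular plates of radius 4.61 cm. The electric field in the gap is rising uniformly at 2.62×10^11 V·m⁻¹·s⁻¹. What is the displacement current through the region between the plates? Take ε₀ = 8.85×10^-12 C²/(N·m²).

With a uniform field, Φ_E = EA, so I_d = ε₀ A dE/dt = 0.0155 A.

0.0155 A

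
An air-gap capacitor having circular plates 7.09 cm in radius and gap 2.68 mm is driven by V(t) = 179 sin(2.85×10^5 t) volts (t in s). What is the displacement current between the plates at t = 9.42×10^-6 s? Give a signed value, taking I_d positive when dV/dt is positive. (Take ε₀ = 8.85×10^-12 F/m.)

-2.39×10^-3 A

dV/dt = (179)(2.85×10^5)·cos(2.6847) = -4.578×10^7 V/s.
I_d = C dV/dt with C = ε₀A/d = (8.85×10^-12)(0.01579)/(2.68×10^-3) = 5.214×10^-11 F, so I_d = (5.214×10^-11)(-4.578×10^7) = -2.39×10^-3 A.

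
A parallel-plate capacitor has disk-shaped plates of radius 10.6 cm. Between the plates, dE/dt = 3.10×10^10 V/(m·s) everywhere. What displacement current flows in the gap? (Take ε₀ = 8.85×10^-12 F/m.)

9.68×10^-3 A

I_d = ε₀ A (dE/dt) = (8.85×10^-12)(0.03530 m²)(3.10×10^10) = 9.68×10^-3 A.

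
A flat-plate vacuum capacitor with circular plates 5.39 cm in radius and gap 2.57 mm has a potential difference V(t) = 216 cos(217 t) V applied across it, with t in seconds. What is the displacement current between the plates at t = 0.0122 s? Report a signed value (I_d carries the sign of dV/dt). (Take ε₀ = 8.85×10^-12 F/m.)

C = ε₀A/d = (8.85×10^-12)(9.127×10^-3)/(2.57×10^-3) = 3.143×10^-11 F. dV/dt = V₀ω·−sin(ωt); at ωt = 2.6474 rad this factor is -0.4743.
I_d = C dV/dt = (3.143×10^-11)(216)(217)(-0.4743) = -6.99×10^-7 A.

-6.99×10^-7 A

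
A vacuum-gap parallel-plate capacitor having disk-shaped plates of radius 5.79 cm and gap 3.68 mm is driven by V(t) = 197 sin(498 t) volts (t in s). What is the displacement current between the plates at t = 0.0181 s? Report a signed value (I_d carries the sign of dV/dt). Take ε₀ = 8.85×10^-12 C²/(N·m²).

dV/dt = (197)(498)·cos(9.0138) = -8.994×10^4 V/s.
I_d = C dV/dt with C = ε₀A/d = (8.85×10^-12)(0.01053)/(3.68×10^-3) = 2.532×10^-11 F, so I_d = (2.532×10^-11)(-8.994×10^4) = -2.28×10^-6 A.

-2.28×10^-6 A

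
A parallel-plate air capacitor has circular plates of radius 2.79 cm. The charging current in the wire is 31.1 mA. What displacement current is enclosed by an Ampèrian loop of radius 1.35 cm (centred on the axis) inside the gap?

By continuity the displacement current in the gap matches the conduction current: I_d = 0.0311 A.
Through an area πr² the displacement current is I_d·(πr²/πR²) = I_d (r/R)² = 7.28×10^-3 A.

7.28×10^-3 A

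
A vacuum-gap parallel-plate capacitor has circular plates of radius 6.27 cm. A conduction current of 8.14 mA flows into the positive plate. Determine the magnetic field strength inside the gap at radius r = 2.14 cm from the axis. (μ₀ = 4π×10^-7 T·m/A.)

By continuity the displacement current in the gap matches the conduction current: I_d = 8.14×10^-3 A.
∮B·dl = μ₀ I_d,enc with I_d,enc = I_d r²/R² = 9.482×10^-4 A; so B = μ₀ I_d,enc/(2πr) = 8.86×10^-9 T.

8.86×10^-9 T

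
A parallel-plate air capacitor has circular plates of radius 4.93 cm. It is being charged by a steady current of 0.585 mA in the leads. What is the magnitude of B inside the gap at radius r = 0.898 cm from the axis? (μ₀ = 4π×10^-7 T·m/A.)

Between the plates the displacement current equals the wire current: I_d = 0.585 mA = 5.85×10^-4 A.
For r < R the Ampère–Maxwell law gives B(2πr) = μ₀ I_d (r²/R²), so B = μ₀ I_d r/(2πR²) = (4π×10^-7)(5.85×10^-4)(8.98×10^-3)/(2π·0.0493²) = 4.32×10^-10 T.

4.32×10^-10 T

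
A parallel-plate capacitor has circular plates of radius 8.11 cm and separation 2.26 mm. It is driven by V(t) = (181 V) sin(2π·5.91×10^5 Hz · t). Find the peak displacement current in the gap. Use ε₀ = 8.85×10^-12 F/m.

0.0544 A

(dE/dt)_max = V₀ω/d = 2.974×10^11 V/(m·s); ω = 2πf = 3.713×10^6 rad/s.
I_d,max = ε₀ A (dE/dt)_max = (8.85×10^-12)(0.02066)(2.974×10^11) = 0.0544 A.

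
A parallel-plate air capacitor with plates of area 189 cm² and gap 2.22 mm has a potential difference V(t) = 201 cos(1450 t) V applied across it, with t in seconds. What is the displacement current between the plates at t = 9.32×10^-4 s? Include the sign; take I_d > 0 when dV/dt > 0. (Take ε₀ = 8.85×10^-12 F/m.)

dV/dt = (201)(1450)·−sin(1.3514) = -2.845×10^5 V/s.
I_d = C dV/dt with C = ε₀A/d = (8.85×10^-12)(0.0189)/(2.22×10^-3) = 7.534×10^-11 F, so I_d = (7.534×10^-11)(-2.845×10^5) = -2.14×10^-5 A.

-2.14×10^-5 A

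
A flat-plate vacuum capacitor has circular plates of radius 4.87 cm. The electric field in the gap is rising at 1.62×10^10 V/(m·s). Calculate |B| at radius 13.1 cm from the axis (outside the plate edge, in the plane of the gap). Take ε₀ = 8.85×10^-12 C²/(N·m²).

1.63×10^-9 T

I_d = ε₀ dΦ_E/dt = ε₀ πR² (dE/dt) = (8.85×10^-12)(7.451×10^-3)(1.62×10^10) = 1.068×10^-3 A through the full plate area.
For r ≥ R the full I_d is enclosed: B = μ₀ I_d/(2πr) = (4π×10^-7)(1.068×10^-3)/(2π·0.131) = 1.63×10^-9 T.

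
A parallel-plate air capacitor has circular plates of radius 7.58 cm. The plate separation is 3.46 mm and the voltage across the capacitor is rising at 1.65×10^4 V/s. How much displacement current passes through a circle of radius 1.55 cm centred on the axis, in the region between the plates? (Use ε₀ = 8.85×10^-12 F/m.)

3.19×10^-8 A

dE/dt = (dV/dt)/d = 4.769×10^6 V/(m·s); I_d = ε₀(πR²)(dE/dt) = (8.85×10^-12)(0.01805)(4.769×10^6) = 7.618×10^-7 A.
Since J_d is uniform, the enclosed fraction is (r/R)² = 0.04181, giving I_d,enc = 3.19×10^-8 A.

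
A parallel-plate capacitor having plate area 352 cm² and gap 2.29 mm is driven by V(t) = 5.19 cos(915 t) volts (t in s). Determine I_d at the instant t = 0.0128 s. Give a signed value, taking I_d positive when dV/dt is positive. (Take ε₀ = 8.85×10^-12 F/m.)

4.87×10^-7 A

dV/dt = (5.19)(915)·−sin(11.712) = 3581 V/s.
I_d = C dV/dt with C = ε₀A/d = (8.85×10^-12)(0.0352)/(2.29×10^-3) = 1.360×10^-10 F, so I_d = (1.360×10^-10)(3581) = 4.87×10^-7 A.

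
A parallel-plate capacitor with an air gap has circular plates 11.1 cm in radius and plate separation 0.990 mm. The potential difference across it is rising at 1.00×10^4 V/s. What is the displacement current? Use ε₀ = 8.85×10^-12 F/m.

3.46×10^-6 A

E = V/d so dE/dt = (dV/dt)/d = 1.010×10^7 V/(m·s), and I_d = ε₀ A dE/dt = (8.85×10^-12)(0.03871)(1.010×10^7) = 3.46×10^-6 A.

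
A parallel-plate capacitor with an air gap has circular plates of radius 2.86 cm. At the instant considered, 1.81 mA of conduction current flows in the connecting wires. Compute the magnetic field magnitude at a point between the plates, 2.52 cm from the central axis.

Between the plates the displacement current equals the wire current: I_d = 1.81 mA = 1.81×10^-3 A.
For r < R the Ampère–Maxwell law gives B(2πr) = μ₀ I_d (r²/R²), so B = μ₀ I_d r/(2πR²) = (4π×10^-7)(1.81×10^-3)(0.0252)/(2π·0.0286²) = 1.12×10^-8 T.

1.12×10^-8 T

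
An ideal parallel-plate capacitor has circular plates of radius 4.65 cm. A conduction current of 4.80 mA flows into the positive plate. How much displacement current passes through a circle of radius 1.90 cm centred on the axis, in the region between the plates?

Between the plates the displacement current equals the wire current: I_d = 4.80 mA = 4.80×10^-3 A.
The field is uniform, so I_d,enc = I_d (r/R)² = (4.80×10^-3)(1.90/4.65)² = 8.01×10^-4 A.

8.01×10^-4 A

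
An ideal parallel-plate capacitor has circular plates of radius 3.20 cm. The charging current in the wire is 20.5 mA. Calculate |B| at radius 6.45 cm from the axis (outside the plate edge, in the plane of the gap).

6.36×10^-8 T

By continuity the displacement current in the gap matches the conduction current: I_d = 0.0205 A.
Outside the plates the loop encloses all of I_d, so B·2πr = μ₀ I_d and B = 6.36×10^-8 T.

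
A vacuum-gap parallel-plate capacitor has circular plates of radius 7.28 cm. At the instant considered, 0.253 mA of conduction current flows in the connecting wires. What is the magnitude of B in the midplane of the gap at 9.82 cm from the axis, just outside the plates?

No conduction current crosses the gap, so I_d there equals the 2.53×10^-4 A in the leads.
For r ≥ R the full I_d is enclosed: B = μ₀ I_d/(2πr) = (4π×10^-7)(2.53×10^-4)/(2π·0.0982) = 5.15×10^-10 T.

5.15×10^-10 T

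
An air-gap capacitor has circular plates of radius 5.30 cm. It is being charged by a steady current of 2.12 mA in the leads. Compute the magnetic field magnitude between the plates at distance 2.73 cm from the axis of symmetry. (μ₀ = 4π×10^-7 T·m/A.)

4.12×10^-9 T

Between the plates the displacement current equals the wire current: I_d = 2.12 mA = 2.12×10^-3 A.
An Ampèrian loop of radius r encloses a fraction (r/R)² of I_d. Then B·2πr = μ₀ I_d (r/R)², giving B = μ₀ I_d r/(2πR²) = 4.12×10^-9 T.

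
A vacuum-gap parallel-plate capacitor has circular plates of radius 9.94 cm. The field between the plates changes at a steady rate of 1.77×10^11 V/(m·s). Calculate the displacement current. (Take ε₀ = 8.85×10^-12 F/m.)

With a uniform field, Φ_E = EA, so I_d = ε₀ A dE/dt = 0.0486 A.

0.0486 A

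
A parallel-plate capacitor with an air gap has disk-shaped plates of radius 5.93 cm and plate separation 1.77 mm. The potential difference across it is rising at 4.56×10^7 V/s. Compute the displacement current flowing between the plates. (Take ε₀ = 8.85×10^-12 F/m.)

2.52×10^-3 A

The field between the plates is E = V/d, so dE/dt = (4.56×10^7)/(1.77×10^-3 m) = 2.576×10^10 V/(m·s).
I_d = ε₀ A (dE/dt) = (8.85×10^-12)(0.01105)(2.576×10^10) = 2.52×10^-3 A.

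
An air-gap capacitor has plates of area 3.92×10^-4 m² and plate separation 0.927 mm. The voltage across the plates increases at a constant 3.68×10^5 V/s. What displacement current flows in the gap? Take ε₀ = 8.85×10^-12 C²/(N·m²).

The displacement current equals the charging current C dV/dt. With C = ε₀A/d = (8.85×10^-12)(3.92×10^-4)/(9.27×10^-4) = 3.742×10^-12 F, I_d = (3.742×10^-12)(3.68×10^5) = 1.38×10^-6 A.

1.38×10^-6 A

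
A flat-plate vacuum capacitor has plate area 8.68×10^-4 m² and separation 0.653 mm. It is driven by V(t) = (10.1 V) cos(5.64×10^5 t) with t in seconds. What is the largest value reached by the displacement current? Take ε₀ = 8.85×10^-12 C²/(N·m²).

6.70×10^-5 A

The displacement current equals the conduction current C dV/dt, which peaks at C V₀ ω.
With C = ε₀A/d = (8.85×10^-12)(8.68×10^-4)/(6.53×10^-4) = 1.176×10^-11 F and ω = 5.64×10^5 rad/s, I_d,max = (1.176×10^-11)(10.1)(5.64×10^5) = 6.70×10^-5 A.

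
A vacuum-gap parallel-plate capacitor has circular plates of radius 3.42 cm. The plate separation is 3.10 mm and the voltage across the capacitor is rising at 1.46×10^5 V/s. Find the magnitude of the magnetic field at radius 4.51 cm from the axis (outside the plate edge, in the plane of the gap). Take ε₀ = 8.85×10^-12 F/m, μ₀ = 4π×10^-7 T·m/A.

I_d = C dV/dt with C = ε₀πR²/d = 1.049×10^-11 F, so I_d = (1.049×10^-11)(1.46×10^5) = 1.532×10^-6 A.
For r ≥ R the full I_d is enclosed: B = μ₀ I_d/(2πr) = (4π×10^-7)(1.532×10^-6)/(2π·0.0451) = 6.79×10^-12 T.

6.79×10^-12 T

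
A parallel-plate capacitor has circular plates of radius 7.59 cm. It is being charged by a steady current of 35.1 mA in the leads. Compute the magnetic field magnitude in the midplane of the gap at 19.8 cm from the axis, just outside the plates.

3.55×10^-8 T

By continuity the displacement current in the gap matches the conduction current: I_d = 0.0351 A.
With r > R the enclosed displacement current is the full I_d; B = μ₀ I_d / (2πr) = 3.55×10^-8 T.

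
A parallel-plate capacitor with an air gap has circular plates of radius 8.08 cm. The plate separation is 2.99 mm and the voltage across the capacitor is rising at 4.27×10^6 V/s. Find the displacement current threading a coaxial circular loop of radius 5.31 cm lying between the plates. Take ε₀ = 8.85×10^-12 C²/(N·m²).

dE/dt = (dV/dt)/d = 1.428×10^9 V/(m·s); I_d = ε₀(πR²)(dE/dt) = (8.85×10^-12)(0.02051)(1.428×10^9) = 2.592×10^-4 A.
Through an area πr² the displacement current is I_d·(πr²/πR²) = I_d (r/R)² = 1.12×10^-4 A.

1.12×10^-4 A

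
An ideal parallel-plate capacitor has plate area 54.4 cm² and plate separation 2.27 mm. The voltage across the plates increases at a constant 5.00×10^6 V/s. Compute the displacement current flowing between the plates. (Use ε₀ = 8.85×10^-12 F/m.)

1.06×10^-4 A

E = V/d so dE/dt = (dV/dt)/d = 2.203×10^9 V/(m·s), and I_d = ε₀ A dE/dt = (8.85×10^-12)(5.44×10^-3)(2.203×10^9) = 1.06×10^-4 A.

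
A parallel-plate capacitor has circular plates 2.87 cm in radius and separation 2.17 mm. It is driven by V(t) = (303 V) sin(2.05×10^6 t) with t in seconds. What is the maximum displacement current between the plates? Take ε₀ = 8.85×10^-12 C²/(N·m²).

6.56×10^-3 A

(dE/dt)_max = V₀ω/d = 2.862×10^11 V/(m·s); ω = 2.05×10^6 rad/s.
I_d,max = ε₀ A (dE/dt)_max = (8.85×10^-12)(2.588×10^-3)(2.862×10^11) = 6.56×10^-3 A.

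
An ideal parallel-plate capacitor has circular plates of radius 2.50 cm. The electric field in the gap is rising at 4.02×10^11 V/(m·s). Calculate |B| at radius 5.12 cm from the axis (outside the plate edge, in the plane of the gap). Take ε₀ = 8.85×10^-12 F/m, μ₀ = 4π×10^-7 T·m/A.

Total displacement current: I_d = ε₀(πR²)(dE/dt) = (8.85×10^-12)(1.963×10^-3)(4.02×10^11) = 6.984×10^-3 A.
With r > R the enclosed displacement current is the full I_d; B = μ₀ I_d / (2πr) = 2.73×10^-8 T.

2.73×10^-8 T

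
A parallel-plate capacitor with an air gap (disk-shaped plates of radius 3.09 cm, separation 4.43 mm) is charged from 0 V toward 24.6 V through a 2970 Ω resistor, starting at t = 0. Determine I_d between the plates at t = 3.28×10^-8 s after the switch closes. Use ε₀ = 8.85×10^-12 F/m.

C = ε₀A/d = (8.85×10^-12)(3.000×10^-3)/(4.43×10^-3) = 5.993×10^-12 F and τ = RC = 1.780×10^-8 s. I_d in the gap equals the RC charging current.
I_d(t) = (V₀/R) e^(−t/τ) = 8.283×10^-3 · e^(−1.843) = 1.31×10^-3 A.

1.31×10^-3 A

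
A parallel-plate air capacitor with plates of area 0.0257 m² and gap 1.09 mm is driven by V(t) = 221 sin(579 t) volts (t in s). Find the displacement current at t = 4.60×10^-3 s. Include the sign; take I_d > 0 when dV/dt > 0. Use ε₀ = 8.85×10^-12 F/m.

-2.37×10^-5 A

C = ε₀A/d = (8.85×10^-12)(0.0257)/(1.09×10^-3) = 2.087×10^-10 F. dV/dt = V₀ω·cos(ωt); at ωt = 2.6634 rad this factor is -0.8878.
I_d = C dV/dt = (2.087×10^-10)(221)(579)(-0.8878) = -2.37×10^-5 A.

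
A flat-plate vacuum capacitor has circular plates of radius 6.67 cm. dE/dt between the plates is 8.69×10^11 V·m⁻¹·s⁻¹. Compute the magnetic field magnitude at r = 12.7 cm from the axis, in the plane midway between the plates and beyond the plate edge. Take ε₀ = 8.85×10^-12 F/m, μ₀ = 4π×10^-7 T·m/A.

I_d = ε₀ dΦ_E/dt = ε₀ πR² (dE/dt) = (8.85×10^-12)(0.01398)(8.69×10^11) = 0.1075 A through the full plate area.
With r > R the enclosed displacement current is the full I_d; B = μ₀ I_d / (2πr) = 1.69×10^-7 T.

1.69×10^-7 T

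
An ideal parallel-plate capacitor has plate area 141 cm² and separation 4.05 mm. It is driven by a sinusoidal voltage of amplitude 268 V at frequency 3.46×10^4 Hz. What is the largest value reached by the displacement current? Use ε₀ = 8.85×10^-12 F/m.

C = ε₀A/d = (8.85×10^-12)(0.0141)/(4.05×10^-3) = 3.081×10^-11 F; ω = 2πf = 2.174×10^5 rad/s.
I_d = C dV/dt, so |I_d|_max = C V₀ ω = (3.081×10^-11)(268)(2.174×10^5) = 1.80×10^-3 A.

1.80×10^-3 A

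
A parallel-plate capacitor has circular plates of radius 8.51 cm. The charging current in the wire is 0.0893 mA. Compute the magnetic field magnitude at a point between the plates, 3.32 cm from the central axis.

8.19×10^-11 T

No conduction current crosses the gap, so I_d there equals the 8.93×10^-5 A in the leads.
An Ampèrian loop of radius r encloses a fraction (r/R)² of I_d. Then B·2πr = μ₀ I_d (r/R)², giving B = μ₀ I_d r/(2πR²) = 8.19×10^-11 T.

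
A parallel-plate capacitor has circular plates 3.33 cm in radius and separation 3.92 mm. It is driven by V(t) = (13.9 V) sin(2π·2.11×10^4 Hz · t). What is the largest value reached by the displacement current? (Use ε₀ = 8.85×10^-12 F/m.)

1.45×10^-5 A

The displacement current equals the conduction current C dV/dt, which peaks at C V₀ ω.
With C = ε₀A/d = (8.85×10^-12)(3.484×10^-3)/(3.92×10^-3) = 7.866×10^-12 F and ω = 2πf = 1.326×10^5 rad/s, I_d,max = (7.866×10^-12)(13.9)(1.326×10^5) = 1.45×10^-5 A.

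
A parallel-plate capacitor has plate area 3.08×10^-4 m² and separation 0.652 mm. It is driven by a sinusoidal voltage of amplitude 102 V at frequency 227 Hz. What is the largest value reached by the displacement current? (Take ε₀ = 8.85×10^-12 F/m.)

6.08×10^-7 A

C = ε₀A/d = (8.85×10^-12)(3.08×10^-4)/(6.52×10^-4) = 4.181×10^-12 F; ω = 2πf = 1426 rad/s.
I_d = C dV/dt, so |I_d|_max = C V₀ ω = (4.181×10^-12)(102)(1426) = 6.08×10^-7 A.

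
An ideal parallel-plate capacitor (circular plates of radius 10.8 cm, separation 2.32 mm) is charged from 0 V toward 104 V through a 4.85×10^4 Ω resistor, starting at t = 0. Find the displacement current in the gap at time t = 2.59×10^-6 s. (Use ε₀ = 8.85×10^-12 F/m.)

C = ε₀A/d = (8.85×10^-12)(0.03664)/(2.32×10^-3) = 1.398×10^-10 F, so τ = RC = 6.780×10^-6 s.
The conduction current is I(t) = (V₀/R) e^(−t/τ), and the displacement current between the plates equals it.
t/τ = 0.3820; I_d = (104/4.85×10^4) · e^(−0.3820) = (2.144×10^-3)(0.6825) = 1.46×10^-3 A.

1.46×10^-3 A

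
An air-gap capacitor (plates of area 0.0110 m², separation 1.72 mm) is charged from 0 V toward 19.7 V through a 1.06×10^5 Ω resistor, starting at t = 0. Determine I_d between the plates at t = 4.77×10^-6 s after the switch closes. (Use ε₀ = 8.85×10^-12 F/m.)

With C = ε₀A/d = (8.85×10^-12)(0.0110)/(1.72×10^-3) = 5.660×10^-11 F, the time constant is τ = RC = 6.000×10^-6 s, so t/τ = 0.7950 and e^(−t/τ) = 0.4516.
I_d = I_cond = (V₀/R) e^(−t/τ) = (1.858×10^-4)(0.4516) = 8.39×10^-5 A.

8.39×10^-5 A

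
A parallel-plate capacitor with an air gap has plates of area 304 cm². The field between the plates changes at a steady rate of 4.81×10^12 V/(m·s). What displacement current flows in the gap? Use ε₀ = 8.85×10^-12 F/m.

1.29 A

I_d = ε₀ A (dE/dt) = (8.85×10^-12)(0.0304 m²)(4.81×10^12) = 1.29 A.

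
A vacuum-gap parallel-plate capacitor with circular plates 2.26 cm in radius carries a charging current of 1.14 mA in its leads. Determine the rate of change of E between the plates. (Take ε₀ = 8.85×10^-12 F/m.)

8.03×10^10 V/(m·s)

By continuity, I_d in the gap equals the 1.14 mA flowing in the wire.
Inverting I_d = ε₀ A dE/dt gives dE/dt = 1.14×10^-3 / (8.85×10^-12 · 1.605×10^-3) = 8.03×10^10 V/(m·s).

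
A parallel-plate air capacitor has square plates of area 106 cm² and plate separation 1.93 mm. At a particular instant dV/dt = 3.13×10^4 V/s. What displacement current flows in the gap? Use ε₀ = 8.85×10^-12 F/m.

1.52×10^-6 A

E = V/d so dE/dt = (dV/dt)/d = 1.622×10^7 V/(m·s), and I_d = ε₀ A dE/dt = (8.85×10^-12)(0.0106)(1.622×10^7) = 1.52×10^-6 A.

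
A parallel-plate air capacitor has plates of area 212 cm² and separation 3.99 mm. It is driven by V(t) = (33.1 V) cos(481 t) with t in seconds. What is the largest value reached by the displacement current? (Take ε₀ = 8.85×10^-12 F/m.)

(dE/dt)_max = V₀ω/d = 3.990×10^6 V/(m·s); ω = 481 rad/s.
I_d,max = ε₀ A (dE/dt)_max = (8.85×10^-12)(0.0212)(3.990×10^6) = 7.49×10^-7 A.

7.49×10^-7 A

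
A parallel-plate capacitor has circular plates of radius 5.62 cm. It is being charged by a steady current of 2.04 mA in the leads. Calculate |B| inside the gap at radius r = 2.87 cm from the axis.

By continuity the displacement current in the gap matches the conduction current: I_d = 2.04×10^-3 A.
For r < R the Ampère–Maxwell law gives B(2πr) = μ₀ I_d (r²/R²), so B = μ₀ I_d r/(2πR²) = (4π×10^-7)(2.04×10^-3)(0.0287)/(2π·0.0562²) = 3.71×10^-9 T.

3.71×10^-9 T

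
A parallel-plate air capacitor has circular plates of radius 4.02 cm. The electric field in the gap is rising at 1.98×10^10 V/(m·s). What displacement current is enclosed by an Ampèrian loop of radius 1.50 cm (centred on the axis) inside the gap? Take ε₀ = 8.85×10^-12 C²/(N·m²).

1.24×10^-4 A

Through the whole plate area (πR² = 5.077×10^-3 m²), I_d = ε₀ πR² dE/dt = 8.896×10^-4 A.
Since J_d is uniform, the enclosed fraction is (r/R)² = 0.1392, giving I_d,enc = 1.24×10^-4 A.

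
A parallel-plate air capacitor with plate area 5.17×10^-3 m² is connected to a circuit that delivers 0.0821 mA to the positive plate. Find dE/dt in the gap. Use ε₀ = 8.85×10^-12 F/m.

1.79×10^9 V/(m·s)

By continuity, I_d in the gap equals the 0.0821 mA flowing in the wire.
Since I_d = ε₀ A dE/dt, dE/dt = I_d/(ε₀A) = (8.21×10^-5)/((8.85×10^-12)(5.17×10^-3)) = 1.79×10^9 V/(m·s).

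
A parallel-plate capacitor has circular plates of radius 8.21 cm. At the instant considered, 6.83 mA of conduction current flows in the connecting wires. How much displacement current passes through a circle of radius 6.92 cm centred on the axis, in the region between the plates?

Between the plates the displacement current equals the wire current: I_d = 6.83 mA = 6.83×10^-3 A.
Through an area πr² the displacement current is I_d·(πr²/πR²) = I_d (r/R)² = 4.85×10^-3 A.

4.85×10^-3 A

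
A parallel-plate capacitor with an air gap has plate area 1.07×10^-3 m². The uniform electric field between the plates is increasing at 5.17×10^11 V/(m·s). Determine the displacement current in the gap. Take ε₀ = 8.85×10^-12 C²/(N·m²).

4.90×10^-3 A

I_d = ε₀ A (dE/dt) = (8.85×10^-12)(1.07×10^-3 m²)(5.17×10^11) = 4.90×10^-3 A.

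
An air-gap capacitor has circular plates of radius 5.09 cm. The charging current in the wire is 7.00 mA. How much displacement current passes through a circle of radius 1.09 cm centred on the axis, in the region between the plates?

3.21×10^-4 A

By continuity the displacement current in the gap matches the conduction current: I_d = 7.00×10^-3 A.
The field is uniform, so I_d,enc = I_d (r/R)² = (7.00×10^-3)(1.09/5.09)² = 3.21×10^-4 A.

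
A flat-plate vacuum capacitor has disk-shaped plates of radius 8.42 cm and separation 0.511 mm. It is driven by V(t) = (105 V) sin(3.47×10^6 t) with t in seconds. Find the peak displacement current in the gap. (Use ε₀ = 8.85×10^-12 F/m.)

0.141 A

(dE/dt)_max = V₀ω/d = 7.130×10^11 V/(m·s); ω = 3.47×10^6 rad/s.
I_d,max = ε₀ A (dE/dt)_max = (8.85×10^-12)(0.02227)(7.130×10^11) = 0.141 A.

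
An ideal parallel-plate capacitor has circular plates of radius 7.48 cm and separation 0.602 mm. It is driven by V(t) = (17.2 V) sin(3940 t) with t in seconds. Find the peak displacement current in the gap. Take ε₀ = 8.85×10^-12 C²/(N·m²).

C = ε₀A/d = (8.85×10^-12)(0.01758)/(6.02×10^-4) = 2.584×10^-10 F; ω = 3940 rad/s.
I_d = C dV/dt, so |I_d|_max = C V₀ ω = (2.584×10^-10)(17.2)(3940) = 1.75×10^-5 A.

1.75×10^-5 A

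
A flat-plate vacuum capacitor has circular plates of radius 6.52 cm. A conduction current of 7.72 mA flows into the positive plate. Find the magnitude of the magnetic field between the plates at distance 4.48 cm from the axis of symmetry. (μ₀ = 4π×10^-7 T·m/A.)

By continuity the displacement current in the gap matches the conduction current: I_d = 7.72×10^-3 A.
∮B·dl = μ₀ I_d,enc with I_d,enc = I_d r²/R² = 3.645×10^-3 A; so B = μ₀ I_d,enc/(2πr) = 1.63×10^-8 T.

1.63×10^-8 T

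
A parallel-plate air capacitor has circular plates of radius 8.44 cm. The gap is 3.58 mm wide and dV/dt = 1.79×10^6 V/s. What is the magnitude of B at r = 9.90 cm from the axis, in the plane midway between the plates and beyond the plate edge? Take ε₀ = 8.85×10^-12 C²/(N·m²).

With E = V/d, dE/dt = 5.000×10^8 V/(m·s) and πR² = 0.02238 m², giving I_d = ε₀ πR² dE/dt = 9.903×10^-5 A.
Outside the plates the loop encloses all of I_d, so B·2πr = μ₀ I_d and B = 2.00×10^-10 T.

2.00×10^-10 T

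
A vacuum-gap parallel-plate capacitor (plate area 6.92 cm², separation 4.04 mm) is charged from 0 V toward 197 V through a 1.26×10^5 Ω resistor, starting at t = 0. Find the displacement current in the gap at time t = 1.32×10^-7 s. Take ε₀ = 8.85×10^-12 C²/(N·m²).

C = ε₀A/d = (8.85×10^-12)(6.92×10^-4)/(4.04×10^-3) = 1.516×10^-12 F, so τ = RC = 1.910×10^-7 s.
The conduction current is I(t) = (V₀/R) e^(−t/τ), and the displacement current between the plates equals it.
t/τ = 0.6911; I_d = (197/1.26×10^5) · e^(−0.6911) = (1.563×10^-3)(0.5010) = 7.83×10^-4 A.

7.83×10^-4 A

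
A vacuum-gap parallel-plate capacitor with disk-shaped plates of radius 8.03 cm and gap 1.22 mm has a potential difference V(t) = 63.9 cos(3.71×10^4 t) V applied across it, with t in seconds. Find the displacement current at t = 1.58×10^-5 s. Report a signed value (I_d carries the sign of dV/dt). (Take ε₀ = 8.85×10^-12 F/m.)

-1.93×10^-4 A

dE/dt = (V₀ω/d)·−sin(ωt) with ωt = 0.58618 rad: (63.9)(3.71×10^4)(-0.5532)/(1.22×10^-3) = -1.075×10^9 V/(m·s).
I_d = ε₀ A dE/dt = (8.85×10^-12)(0.02026)(-1.075×10^9) = -1.93×10^-4 A.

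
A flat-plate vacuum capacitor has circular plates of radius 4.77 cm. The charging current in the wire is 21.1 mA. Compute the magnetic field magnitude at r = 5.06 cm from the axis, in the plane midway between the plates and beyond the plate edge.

Between the plates the displacement current equals the wire current: I_d = 21.1 mA = 0.0211 A.
With r > R the enclosed displacement current is the full I_d; B = μ₀ I_d / (2πr) = 8.34×10^-8 T.

8.34×10^-8 T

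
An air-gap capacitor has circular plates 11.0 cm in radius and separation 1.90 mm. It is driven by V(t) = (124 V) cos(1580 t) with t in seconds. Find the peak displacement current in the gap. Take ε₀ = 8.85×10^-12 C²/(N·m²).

The displacement current equals the conduction current C dV/dt, which peaks at C V₀ ω.
With C = ε₀A/d = (8.85×10^-12)(0.03801)/(1.90×10^-3) = 1.770×10^-10 F and ω = 1580 rad/s, I_d,max = (1.770×10^-10)(124)(1580) = 3.47×10^-5 A.

3.47×10^-5 A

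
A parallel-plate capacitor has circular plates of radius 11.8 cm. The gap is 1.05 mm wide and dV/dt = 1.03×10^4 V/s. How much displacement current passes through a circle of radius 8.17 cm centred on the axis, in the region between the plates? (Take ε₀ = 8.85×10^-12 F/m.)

1.82×10^-6 A

dE/dt = (dV/dt)/d = 9.810×10^6 V/(m·s); I_d = ε₀(πR²)(dE/dt) = (8.85×10^-12)(0.04374)(9.810×10^6) = 3.797×10^-6 A.
Through an area πr² the displacement current is I_d·(πr²/πR²) = I_d (r/R)² = 1.82×10^-6 A.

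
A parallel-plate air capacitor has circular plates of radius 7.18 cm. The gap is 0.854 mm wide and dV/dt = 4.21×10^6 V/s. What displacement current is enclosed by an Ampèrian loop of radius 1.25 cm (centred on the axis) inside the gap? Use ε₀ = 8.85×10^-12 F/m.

2.14×10^-5 A

I_d = C dV/dt with C = ε₀πR²/d = 1.679×10^-10 F, so I_d = (1.679×10^-10)(4.21×10^6) = 7.069×10^-4 A.
The field is uniform, so I_d,enc = I_d (r/R)² = (7.069×10^-4)(1.25/7.18)² = 2.14×10^-5 A.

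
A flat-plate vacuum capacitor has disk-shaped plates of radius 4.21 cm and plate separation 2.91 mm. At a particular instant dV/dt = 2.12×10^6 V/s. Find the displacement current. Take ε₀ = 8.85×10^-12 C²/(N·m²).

3.59×10^-5 A

The field between the plates is E = V/d, so dE/dt = (2.12×10^6)/(2.91×10^-3 m) = 7.285×10^8 V/(m·s).
I_d = ε₀ A (dE/dt) = (8.85×10^-12)(5.568×10^-3)(7.285×10^8) = 3.59×10^-5 A.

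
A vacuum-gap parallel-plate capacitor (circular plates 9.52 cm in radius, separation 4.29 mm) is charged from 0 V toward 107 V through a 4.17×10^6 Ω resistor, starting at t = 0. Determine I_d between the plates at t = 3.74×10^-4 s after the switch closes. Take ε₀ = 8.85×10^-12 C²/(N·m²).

C = ε₀A/d = (8.85×10^-12)(0.02847)/(4.29×10^-3) = 5.873×10^-11 F and τ = RC = 2.449×10^-4 s. I_d in the gap equals the RC charging current.
I_d(t) = (V₀/R) e^(−t/τ) = 2.566×10^-5 · e^(−1.527) = 5.57×10^-6 A.

5.57×10^-6 A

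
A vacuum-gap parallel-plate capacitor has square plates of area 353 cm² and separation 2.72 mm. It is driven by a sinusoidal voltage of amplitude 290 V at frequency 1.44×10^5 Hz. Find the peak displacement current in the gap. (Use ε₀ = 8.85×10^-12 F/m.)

The displacement current equals the conduction current C dV/dt, which peaks at C V₀ ω.
With C = ε₀A/d = (8.85×10^-12)(0.0353)/(2.72×10^-3) = 1.149×10^-10 F and ω = 2πf = 9.048×10^5 rad/s, I_d,max = (1.149×10^-10)(290)(9.048×10^5) = 0.0301 A.

0.0301 A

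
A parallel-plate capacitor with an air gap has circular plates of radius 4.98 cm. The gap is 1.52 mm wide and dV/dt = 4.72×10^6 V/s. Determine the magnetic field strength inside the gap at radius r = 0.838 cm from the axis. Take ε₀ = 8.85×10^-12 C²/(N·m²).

dE/dt = (dV/dt)/d = 3.105×10^9 V/(m·s); I_d = ε₀(πR²)(dE/dt) = (8.85×10^-12)(7.791×10^-3)(3.105×10^9) = 2.141×10^-4 A.
∮B·dl = μ₀ I_d,enc with I_d,enc = I_d r²/R² = 6.062×10^-6 A; so B = μ₀ I_d,enc/(2πr) = 1.45×10^-10 T.

1.45×10^-10 T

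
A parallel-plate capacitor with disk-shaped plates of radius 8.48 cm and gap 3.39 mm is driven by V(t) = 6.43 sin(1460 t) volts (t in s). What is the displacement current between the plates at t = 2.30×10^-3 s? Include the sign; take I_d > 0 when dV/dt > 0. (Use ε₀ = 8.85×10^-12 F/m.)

-5.41×10^-7 A

dE/dt = (V₀ω/d)·cos(ωt) with ωt = 3.358 rad: (6.43)(1460)(-0.9767)/(3.39×10^-3) = -2.705×10^6 V/(m·s).
I_d = ε₀ A dE/dt = (8.85×10^-12)(0.02259)(-2.705×10^6) = -5.41×10^-7 A.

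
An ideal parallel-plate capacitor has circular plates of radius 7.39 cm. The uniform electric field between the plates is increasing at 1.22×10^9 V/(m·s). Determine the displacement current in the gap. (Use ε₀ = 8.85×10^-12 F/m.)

1.85×10^-4 A

The displacement current is ε₀ times dΦ_E/dt = ε₀ A dE/dt = (8.85×10^-12)(0.01716)(1.22×10^9) = 1.85×10^-4 A.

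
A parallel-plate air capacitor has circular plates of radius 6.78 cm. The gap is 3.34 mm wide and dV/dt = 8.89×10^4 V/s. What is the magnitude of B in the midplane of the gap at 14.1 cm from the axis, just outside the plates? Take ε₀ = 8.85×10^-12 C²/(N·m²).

With E = V/d, dE/dt = 2.662×10^7 V/(m·s) and πR² = 0.01444 m², giving I_d = ε₀ πR² dE/dt = 3.402×10^-6 A.
For r ≥ R the full I_d is enclosed: B = μ₀ I_d/(2πr) = (4π×10^-7)(3.402×10^-6)/(2π·0.141) = 4.83×10^-12 T.

4.83×10^-12 T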